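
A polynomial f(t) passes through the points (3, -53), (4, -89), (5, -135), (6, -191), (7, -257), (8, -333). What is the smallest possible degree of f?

2

Forward differences of the values at t = 3, 4, 5, 6, 7, 8:
  f  : -53  -89  -135  -191  -257  -333
  Δ  : -36  -46  -56  -66  -76
  Δ^2: -10  -10  -10  -10
  Δ^3: 0  0  0
  Δ^4: 0  0
  Δ^5: 0
The second differences are constant (-10) and nonzero, while all higher differences vanish, so the minimal degree is 2.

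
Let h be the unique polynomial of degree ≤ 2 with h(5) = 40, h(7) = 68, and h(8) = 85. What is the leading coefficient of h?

1

Write h(s) = as^2 + bs + c. Substituting each data point gives a linear system:
  25a + 5b + c = 40
  49a + 7b + c = 68
  64a + 8b + c = 85
Solving the system yields a = 1, b = 2, c = 5.
So h(s) = s^2 + 2s + 5.
The leading coefficient is 1.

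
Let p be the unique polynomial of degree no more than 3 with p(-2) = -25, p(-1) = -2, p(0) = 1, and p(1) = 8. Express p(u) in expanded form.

Using the Lagrange interpolation formula with nodes -2, -1, 0, 1:
  L_0(u) = (u + 1)u(u - 1) / -6
  L_1(u) = (u + 2)u(u - 1) / 2
  L_2(u) = (u + 2)(u + 1)(u - 1) / -2
  L_3(u) = (u + 2)(u + 1)u / 6
Then p(u) = -25·L_0(u) - 2·L_1(u) + 1·L_2(u) + 8·L_3(u).
Expanding and collecting terms gives p(u) = 4u³ + 2u² + u + 1.
Check: p(-1) = -2. ✓

p(u) = 4u^3 + 2u^2 + u + 1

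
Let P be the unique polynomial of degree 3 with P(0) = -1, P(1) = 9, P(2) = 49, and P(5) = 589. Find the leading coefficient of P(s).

Write P(s) = as^3 + bs^2 + cs + d. Substituting each data point gives a linear system:
  d = -1
  a + b + c + d = 9
  8a + 4b + 2c + d = 49
  125a + 25b + 5c + d = 589
Solving the system yields a = 4, b = 3, c = 3, d = -1.
So P(s) = 4s^3 + 3s^2 + 3s - 1.
The leading coefficient is 4.

4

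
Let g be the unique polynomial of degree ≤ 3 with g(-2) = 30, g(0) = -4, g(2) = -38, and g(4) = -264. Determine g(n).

g(n) = -4n^3 - n - 4

Write g(n) = an^3 + bn^2 + cn + d. Substituting each data point gives a linear system:
  -8a + 4b - 2c + d = 30
  d = -4
  8a + 4b + 2c + d = -38
  64a + 16b + 4c + d = -264
Solving the system yields a = -4, b = 0, c = -1, d = -4.
So g(n) = -4n^3 - n - 4.
Check: g(4) = -264. ✓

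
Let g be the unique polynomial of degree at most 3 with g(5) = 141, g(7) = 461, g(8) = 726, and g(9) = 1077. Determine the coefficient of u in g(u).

Write g(u) = au^3 + bu^2 + cu + d. Substituting each data point gives a linear system:
  125a + 25b + 5c + d = 141
  343a + 49b + 7c + d = 461
  512a + 64b + 8c + d = 726
  729a + 81b + 9c + d = 1077
Solving the system yields a = 2, b = -5, c = 2, d = 6.
So g(u) = 2u³ - 5u² + 2u + 6.
The coefficient of u is 2.

2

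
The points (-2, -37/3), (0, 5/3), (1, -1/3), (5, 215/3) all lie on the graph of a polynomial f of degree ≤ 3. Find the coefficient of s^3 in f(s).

1

Write f(s) = as^3 + bs^2 + cs + d. Substituting each data point gives a linear system:
  -8a + 4b - 2c + d = -37/3
  d = 5/3
  a + b + c + d = -1/3
  125a + 25b + 5c + d = 215/3
Solving the system yields a = 1, b = -2, c = -1, d = 5/3.
So f(s) = s^3 - 2s^2 - s + 5/3.
The leading coefficient is 1.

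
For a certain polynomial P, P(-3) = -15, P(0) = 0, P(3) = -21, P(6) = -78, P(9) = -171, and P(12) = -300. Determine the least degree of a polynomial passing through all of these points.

2

Forward differences of the values at s = -3, 0, 3, 6, 9, 12:
  P  : -15  0  -21  -78  -171  -300
  Δ  : 15  -21  -57  -93  -129
  Δ^2: -36  -36  -36  -36
  Δ^3: 0  0  0
  Δ^4: 0  0
  Δ^5: 0
The second differences are constant (-36) and nonzero, while all higher differences vanish, so the minimal degree is 2.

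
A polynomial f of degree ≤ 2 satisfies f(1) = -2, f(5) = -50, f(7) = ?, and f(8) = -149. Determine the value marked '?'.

The 3 known points determine the degree-2 polynomial uniquely.
Write f(n) = an^2 + bn + c. Substituting each data point gives a linear system:
  a + b + c = -2
  25a + 5b + c = -50
  64a + 8b + c = -149
Solving the system yields a = -3, b = 6, c = -5.
So f(n) = -3n^2 + 6n - 5.
Then f(7) = -110.

-110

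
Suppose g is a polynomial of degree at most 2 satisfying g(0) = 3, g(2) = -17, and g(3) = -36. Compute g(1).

-4

Write g(x) = ax^2 + bx + c. Substituting each data point gives a linear system:
  c = 3
  4a + 2b + c = -17
  9a + 3b + c = -36
Solving the system yields a = -3, b = -4, c = 3.
So g(x) = -3x^2 - 4x + 3.
Then g(1) = -4.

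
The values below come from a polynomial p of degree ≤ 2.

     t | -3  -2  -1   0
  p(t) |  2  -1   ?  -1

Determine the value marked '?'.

The 3 known points determine the degree-2 polynomial uniquely.
Write p(t) = at^2 + bt + c. Substituting each data point gives a linear system:
  9a - 3b + c = 2
  4a - 2b + c = -1
  c = -1
Solving the system yields a = 1, b = 2, c = -1.
So p(t) = t² + 2t - 1.
Then p(-1) = -2.

-2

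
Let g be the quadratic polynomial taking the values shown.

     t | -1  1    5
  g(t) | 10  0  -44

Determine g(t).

g(t) = -t^2 - 5t + 6

Using the Lagrange interpolation formula with nodes -1, 1, 5:
  L_0(t) = (t - 1)(t - 5) / 12
  L_1(t) = (t + 1)(t - 5) / -8
  L_2(t) = (t + 1)(t - 1) / 24
Then g(t) = 10·L_0(t) + 0·L_1(t) - 44·L_2(t).
Expanding and collecting terms gives g(t) = -t^2 - 5t + 6.
Check: g(1) = 0. ✓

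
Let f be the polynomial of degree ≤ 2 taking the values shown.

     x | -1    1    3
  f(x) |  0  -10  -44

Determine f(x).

Write f(x) = ax^2 + bx + c. Substituting each data point gives a linear system:
  a - b + c = 0
  a + b + c = -10
  9a + 3b + c = -44
Solving the system yields a = -3, b = -5, c = -2.
So f(x) = -3x^2 - 5x - 2.
Check: f(1) = -10. ✓

f(x) = -3x^2 - 5x - 2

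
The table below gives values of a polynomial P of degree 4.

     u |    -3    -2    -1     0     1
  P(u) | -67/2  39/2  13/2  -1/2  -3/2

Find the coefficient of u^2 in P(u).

6

Write P(u) = au^4 + bu^3 + cu^2 + du + e. Substituting each data point gives a linear system:
  81a - 27b + 9c - 3d + e = -67/2
  16a - 8b + 4c - 2d + e = 39/2
  a - b + c - d + e = 13/2
  e = -1/2
  a + b + c + d + e = -3/2
Solving the system yields a = -3, b = -6, c = 6, d = 2, e = -1/2.
So P(u) = -3u⁴ - 6u³ + 6u² + 2u - 1/2.
The coefficient of u^2 is 6.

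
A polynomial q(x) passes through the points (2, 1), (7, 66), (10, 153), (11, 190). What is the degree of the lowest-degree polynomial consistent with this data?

Divided differences on the nodes 2, 7, 10, 11:
  order 0: 1  66  153  190
  order 1: 13  29  37
  order 2: 2  2
  order 3: 0
The order-2 divided differences are all 2 (nonzero) and every higher order vanishes, so the data lies on a polynomial of degree exactly 2.

2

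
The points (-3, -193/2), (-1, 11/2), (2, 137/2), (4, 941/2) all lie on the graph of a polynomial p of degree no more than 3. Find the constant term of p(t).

Write p(t) = at^3 + bt^2 + ct + d. Substituting each data point gives a linear system:
  -27a + 9b - 3c + d = -193/2
  -a + b - c + d = 11/2
  8a + 4b + 2c + d = 137/2
  64a + 16b + 4c + d = 941/2
Solving the system yields a = 6, b = 6, c = -3, d = 5/2.
So p(t) = 6t^3 + 6t^2 - 3t + 5/2.
The constant term is 5/2.

5/2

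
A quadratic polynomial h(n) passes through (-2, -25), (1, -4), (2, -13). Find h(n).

h(n) = -4n^2 + 3n - 3

Write h(n) = an^2 + bn + c. Substituting each data point gives a linear system:
  4a - 2b + c = -25
  a + b + c = -4
  4a + 2b + c = -13
Solving the system yields a = -4, b = 3, c = -3.
So h(n) = -4n² + 3n - 3.
Check: h(2) = -13. ✓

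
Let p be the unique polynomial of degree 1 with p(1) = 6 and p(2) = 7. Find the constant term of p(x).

Write p(x) = ax + b. Substituting each data point gives a linear system:
  a + b = 6
  2a + b = 7
Solving the system yields a = 1, b = 5.
So p(x) = x + 5.
The constant term is 5.

5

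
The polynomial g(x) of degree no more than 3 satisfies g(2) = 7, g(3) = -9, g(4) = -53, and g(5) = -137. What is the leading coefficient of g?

-2

Write g(x) = ax^3 + bx^2 + cx + d. Substituting each data point gives a linear system:
  8a + 4b + 2c + d = 7
  27a + 9b + 3c + d = -9
  64a + 16b + 4c + d = -53
  125a + 25b + 5c + d = -137
Solving the system yields a = -2, b = 4, c = 2, d = 3.
So g(x) = -2x^3 + 4x^2 + 2x + 3.
The leading coefficient is -2.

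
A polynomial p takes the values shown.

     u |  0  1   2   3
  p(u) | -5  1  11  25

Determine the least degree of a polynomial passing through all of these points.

Forward differences of the values at u = 0, 1, 2, 3:
  p  : -5  1  11  25
  Δ  : 6  10  14
  Δ^2: 4  4
  Δ^3: 0
The second differences are constant (4) and nonzero, while all higher differences vanish, so the minimal degree is 2.

2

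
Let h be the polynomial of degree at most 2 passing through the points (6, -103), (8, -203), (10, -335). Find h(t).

Write h(t) = at^2 + bt + c. Substituting each data point gives a linear system:
  36a + 6b + c = -103
  64a + 8b + c = -203
  100a + 10b + c = -335
Solving the system yields a = -4, b = 6, c = 5.
So h(t) = -4t^2 + 6t + 5.
Check: h(6) = -103. ✓

h(t) = -4t^2 + 6t + 5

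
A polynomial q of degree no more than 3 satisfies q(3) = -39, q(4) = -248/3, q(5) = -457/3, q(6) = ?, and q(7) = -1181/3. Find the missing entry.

On equispaced nodes a degree-3 polynomial has vanishing fourth forward difference, so
  q(3) - 4·q(4) + 6·q(5) - 4·q(6) + q(7) = 0.
Substituting the known values and solving for q(6):
  -4·q(6) = 1016
  q(6) = -254.

-254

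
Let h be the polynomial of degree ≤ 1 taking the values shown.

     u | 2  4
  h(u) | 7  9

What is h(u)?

h(u) = u + 5

Write h(u) = au + b. Substituting each data point gives a linear system:
  2a + b = 7
  4a + b = 9
Solving the system yields a = 1, b = 5.
So h(u) = u + 5.
Check: h(2) = 7. ✓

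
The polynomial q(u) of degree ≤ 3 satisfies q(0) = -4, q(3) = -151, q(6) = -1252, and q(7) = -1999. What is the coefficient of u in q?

Write q(u) = au^3 + bu^2 + cu + d. Substituting each data point gives a linear system:
  d = -4
  27a + 9b + 3c + d = -151
  216a + 36b + 6c + d = -1252
  343a + 49b + 7c + d = -1999
Solving the system yields a = -6, b = 1, c = 2, d = -4.
So q(u) = -6u^3 + u^2 + 2u - 4.
The coefficient of u is 2.

2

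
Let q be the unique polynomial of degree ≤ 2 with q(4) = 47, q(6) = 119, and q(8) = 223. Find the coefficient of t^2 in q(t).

Write q(t) = at^2 + bt + c. Substituting each data point gives a linear system:
  16a + 4b + c = 47
  36a + 6b + c = 119
  64a + 8b + c = 223
Solving the system yields a = 4, b = -4, c = -1.
So q(t) = 4t^2 - 4t - 1.
The leading coefficient is 4.

4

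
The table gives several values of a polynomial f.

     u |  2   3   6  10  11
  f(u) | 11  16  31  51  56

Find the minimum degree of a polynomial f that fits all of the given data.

Divided differences on the nodes 2, 3, 6, 10, 11:
  order 0: 11  16  31  51  56
  order 1: 5  5  5  5
  order 2: 0  0  0
  order 3: 0  0
  order 4: 0
The order-1 divided differences are all 5 (nonzero) and every higher order vanishes, so the data lies on a polynomial of degree exactly 1.

1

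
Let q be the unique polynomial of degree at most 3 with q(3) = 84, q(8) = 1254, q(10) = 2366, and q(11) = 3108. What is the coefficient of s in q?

-4

Write q(s) = as^3 + bs^2 + cs + d. Substituting each data point gives a linear system:
  27a + 9b + 3c + d = 84
  512a + 64b + 8c + d = 1254
  1000a + 100b + 10c + d = 2366
  1331a + 121b + 11c + d = 3108
Solving the system yields a = 2, b = 4, c = -4, d = 6.
So q(s) = 2s^3 + 4s^2 - 4s + 6.
The coefficient of s is -4.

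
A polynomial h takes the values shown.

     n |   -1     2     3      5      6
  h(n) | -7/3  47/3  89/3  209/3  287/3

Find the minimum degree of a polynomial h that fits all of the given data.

2

Divided differences on the nodes -1, 2, 3, 5, 6:
  order 0: -7/3  47/3  89/3  209/3  287/3
  order 1: 6  14  20  26
  order 2: 2  2  2
  order 3: 0  0
  order 4: 0
The order-2 divided differences are all 2 (nonzero) and every higher order vanishes, so the data lies on a polynomial of degree exactly 2.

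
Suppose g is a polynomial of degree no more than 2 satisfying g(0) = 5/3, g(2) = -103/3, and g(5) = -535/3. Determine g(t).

Write g(t) = at^2 + bt + c. Substituting each data point gives a linear system:
  c = 5/3
  4a + 2b + c = -103/3
  25a + 5b + c = -535/3
Solving the system yields a = -6, b = -6, c = 5/3.
So g(t) = -6t^2 - 6t + 5/3.
Check: g(2) = -103/3. ✓

g(t) = -6t^2 - 6t + 5/3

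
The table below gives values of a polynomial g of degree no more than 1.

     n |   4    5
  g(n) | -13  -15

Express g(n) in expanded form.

Write g(n) = an + b. Substituting each data point gives a linear system:
  4a + b = -13
  5a + b = -15
Solving the system yields a = -2, b = -5.
So g(n) = -2n - 5.
Check: g(4) = -13. ✓

g(n) = -2n - 5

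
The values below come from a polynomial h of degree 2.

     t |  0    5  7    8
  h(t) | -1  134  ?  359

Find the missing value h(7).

The 3 known points determine the degree-2 polynomial uniquely.
Write h(t) = at^2 + bt + c. Substituting each data point gives a linear system:
  c = -1
  25a + 5b + c = 134
  64a + 8b + c = 359
Solving the system yields a = 6, b = -3, c = -1.
So h(t) = 6t^2 - 3t - 1.
Then h(7) = 272.

272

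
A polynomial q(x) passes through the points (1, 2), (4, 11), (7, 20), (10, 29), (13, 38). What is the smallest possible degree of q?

Forward differences of the values at x = 1, 4, 7, 10, 13:
  q  : 2  11  20  29  38
  Δ  : 9  9  9  9
  Δ^2: 0  0  0
  Δ^3: 0  0
  Δ^4: 0
The first differences are constant (9) and nonzero, while all higher differences vanish, so the minimal degree is 1.

1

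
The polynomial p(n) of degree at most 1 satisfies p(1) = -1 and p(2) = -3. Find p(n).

p(n) = -2n + 1

Write p(n) = an + b. Substituting each data point gives a linear system:
  a + b = -1
  2a + b = -3
Solving the system yields a = -2, b = 1.
So p(n) = -2n + 1.
Check: p(2) = -3. ✓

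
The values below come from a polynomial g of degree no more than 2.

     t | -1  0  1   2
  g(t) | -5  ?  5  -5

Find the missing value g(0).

The 3 known points determine the degree-2 polynomial uniquely.
Write g(t) = at^2 + bt + c. Substituting each data point gives a linear system:
  a - b + c = -5
  a + b + c = 5
  4a + 2b + c = -5
Solving the system yields a = -5, b = 5, c = 5.
So g(t) = -5t² + 5t + 5.
Then g(0) = 5.

5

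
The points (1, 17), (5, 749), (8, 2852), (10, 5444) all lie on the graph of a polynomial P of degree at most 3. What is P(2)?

68

Write P(n) = an^3 + bn^2 + cn + d. Substituting each data point gives a linear system:
  a + b + c + d = 17
  125a + 25b + 5c + d = 749
  512a + 64b + 8c + d = 2852
  1000a + 100b + 10c + d = 5444
Solving the system yields a = 5, b = 4, c = 4, d = 4.
So P(n) = 5n^3 + 4n^2 + 4n + 4.
Then P(2) = 68.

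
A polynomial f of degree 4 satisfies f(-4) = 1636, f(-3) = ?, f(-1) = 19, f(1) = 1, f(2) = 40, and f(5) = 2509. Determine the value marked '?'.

The 5 known points determine the degree-4 polynomial uniquely.
Write f(x) = ax^4 + bx^3 + cx^2 + dx + e. Substituting each data point gives a linear system:
  256a - 64b + 16c - 4d + e = 1636
  a - b + c - d + e = 19
  a + b + c + d + e = 1
  16a + 8b + 4c + 2d + e = 40
  625a + 125b + 25c + 5d + e = 2509
Solving the system yields a = 5, b = -5, c = 1, d = -4, e = 4.
So f(x) = 5x⁴ - 5x³ + x² - 4x + 4.
Then f(-3) = 565.

565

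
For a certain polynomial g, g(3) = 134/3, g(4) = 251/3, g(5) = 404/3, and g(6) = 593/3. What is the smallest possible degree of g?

Forward differences of the values at n = 3, 4, 5, 6:
  g  : 134/3  251/3  404/3  593/3
  Δ  : 39  51  63
  Δ^2: 12  12
  Δ^3: 0
The second differences are constant (12) and nonzero, while all higher differences vanish, so the minimal degree is 2.

2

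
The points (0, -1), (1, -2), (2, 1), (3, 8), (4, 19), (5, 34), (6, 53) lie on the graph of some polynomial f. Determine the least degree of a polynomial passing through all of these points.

Forward differences of the values at x = 0, 1, 2, 3, 4, 5, 6:
  f  : -1  -2  1  8  19  34  53
  Δ  : -1  3  7  11  15  19
  Δ^2: 4  4  4  4  4
  Δ^3: 0  0  0  0
  Δ^4: 0  0  0
  Δ^5: 0  0
  Δ^6: 0
The second differences are constant (4) and nonzero, while all higher differences vanish, so the minimal degree is 2.

2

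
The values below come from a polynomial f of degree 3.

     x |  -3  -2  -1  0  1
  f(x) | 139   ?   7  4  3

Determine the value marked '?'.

42

On equispaced nodes a degree-3 polynomial has vanishing fourth forward difference, so
  f(-3) - 4·f(-2) + 6·f(-1) - 4·f(0) + f(1) = 0.
Substituting the known values and solving for f(-2):
  -4·f(-2) = -168
  f(-2) = 42.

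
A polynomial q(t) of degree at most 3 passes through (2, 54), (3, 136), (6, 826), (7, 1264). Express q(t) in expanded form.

q(t) = 3t^3 + 4t^2 + 5t + 4

Write q(t) = at^3 + bt^2 + ct + d. Substituting each data point gives a linear system:
  8a + 4b + 2c + d = 54
  27a + 9b + 3c + d = 136
  216a + 36b + 6c + d = 826
  343a + 49b + 7c + d = 1264
Solving the system yields a = 3, b = 4, c = 5, d = 4.
So q(t) = 3t^3 + 4t^2 + 5t + 4.
Check: q(6) = 826. ✓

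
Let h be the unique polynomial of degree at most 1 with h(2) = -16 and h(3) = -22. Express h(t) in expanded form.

Using the Lagrange interpolation formula with nodes 2, 3:
  L_0(t) = (t - 3) / -1
  L_1(t) = (t - 2) / 1
Then h(t) = -16·L_0(t) - 22·L_1(t).
Expanding and collecting terms gives h(t) = -6t - 4.
Check: h(3) = -22. ✓

h(t) = -6t - 4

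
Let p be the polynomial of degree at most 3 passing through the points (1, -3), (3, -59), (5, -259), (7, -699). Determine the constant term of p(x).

Write p(x) = ax^3 + bx^2 + cx + d. Substituting each data point gives a linear system:
  a + b + c + d = -3
  27a + 9b + 3c + d = -59
  125a + 25b + 5c + d = -259
  343a + 49b + 7c + d = -699
Solving the system yields a = -2, b = 0, c = -2, d = 1.
So p(x) = -2x^3 - 2x + 1.
The constant term is 1.

1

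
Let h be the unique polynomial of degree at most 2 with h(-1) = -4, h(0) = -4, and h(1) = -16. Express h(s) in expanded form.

h(s) = -6s^2 - 6s - 4

Using the Lagrange interpolation formula with nodes -1, 0, 1:
  L_0(s) = s(s - 1) / 2
  L_1(s) = (s + 1)(s - 1) / -1
  L_2(s) = (s + 1)s / 2
Then h(s) = -4·L_0(s) - 4·L_1(s) - 16·L_2(s).
Expanding and collecting terms gives h(s) = -6s^2 - 6s - 4.
Check: h(0) = -4. ✓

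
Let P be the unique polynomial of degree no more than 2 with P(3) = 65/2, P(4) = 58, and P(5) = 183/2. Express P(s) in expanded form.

P(s) = 4s^2 - (5/2)s + 4

Write P(s) = as^2 + bs + c. Substituting each data point gives a linear system:
  9a + 3b + c = 65/2
  16a + 4b + c = 58
  25a + 5b + c = 183/2
Solving the system yields a = 4, b = -5/2, c = 4.
So P(s) = 4s² - (5/2)s + 4.
Check: P(5) = 183/2. ✓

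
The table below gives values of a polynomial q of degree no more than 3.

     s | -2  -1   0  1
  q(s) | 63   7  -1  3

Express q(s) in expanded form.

q(s) = -6s^3 + 6s^2 + 4s - 1

Using the Lagrange interpolation formula with nodes -2, -1, 0, 1:
  L_0(s) = (s + 1)s(s - 1) / -6
  L_1(s) = (s + 2)s(s - 1) / 2
  L_2(s) = (s + 2)(s + 1)(s - 1) / -2
  L_3(s) = (s + 2)(s + 1)s / 6
Then q(s) = 63·L_0(s) + 7·L_1(s) - 1·L_2(s) + 3·L_3(s).
Expanding and collecting terms gives q(s) = -6s³ + 6s² + 4s - 1.
Check: q(-2) = 63. ✓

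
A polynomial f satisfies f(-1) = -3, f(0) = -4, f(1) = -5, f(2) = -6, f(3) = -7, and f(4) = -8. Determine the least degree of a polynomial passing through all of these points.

1

Forward differences of the values at u = -1, 0, 1, 2, 3, 4:
  f  : -3  -4  -5  -6  -7  -8
  Δ  : -1  -1  -1  -1  -1
  Δ^2: 0  0  0  0
  Δ^3: 0  0  0
  Δ^4: 0  0
  Δ^5: 0
The first differences are constant (-1) and nonzero, while all higher differences vanish, so the minimal degree is 1.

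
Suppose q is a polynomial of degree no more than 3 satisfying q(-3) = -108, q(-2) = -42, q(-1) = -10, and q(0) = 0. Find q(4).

60

Write q(s) = as^3 + bs^2 + cs + d. Substituting each data point gives a linear system:
  -27a + 9b - 3c + d = -108
  -8a + 4b - 2c + d = -42
  -a + b - c + d = -10
  d = 0
Solving the system yields a = 2, b = -5, c = 3, d = 0.
So q(s) = 2s³ - 5s² + 3s.
Then q(4) = 60.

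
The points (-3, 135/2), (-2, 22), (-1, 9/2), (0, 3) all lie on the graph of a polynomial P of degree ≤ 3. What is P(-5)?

581/2

Using the Lagrange interpolation formula with nodes -3, -2, -1, 0:
  L_0(u) = (u + 2)(u + 1)u / -6
  L_1(u) = (u + 3)(u + 1)u / 2
  L_2(u) = (u + 3)(u + 2)u / -2
  L_3(u) = (u + 3)(u + 2)(u + 1) / 6
Then P(u) = 135/2·L_0(u) + 22·L_1(u) + 9/2·L_2(u) + 3·L_3(u).
Expanding and collecting terms gives P(u) = -2u³ + 2u² + (5/2)u + 3.
Evaluating at u = -5: P(-5) = 581/2.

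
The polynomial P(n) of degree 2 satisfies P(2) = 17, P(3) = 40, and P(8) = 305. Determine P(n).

P(n) = 5n^2 - 2n + 1

Write P(n) = an^2 + bn + c. Substituting each data point gives a linear system:
  4a + 2b + c = 17
  9a + 3b + c = 40
  64a + 8b + c = 305
Solving the system yields a = 5, b = -2, c = 1.
So P(n) = 5n^2 - 2n + 1.
Check: P(8) = 305. ✓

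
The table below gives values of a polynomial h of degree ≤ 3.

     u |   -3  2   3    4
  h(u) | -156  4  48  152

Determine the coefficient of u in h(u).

-2

Write h(u) = au^3 + bu^2 + cu + d. Substituting each data point gives a linear system:
  -27a + 9b - 3c + d = -156
  8a + 4b + 2c + d = 4
  27a + 9b + 3c + d = 48
  64a + 16b + 4c + d = 152
Solving the system yields a = 4, b = -6, c = -2, d = 0.
So h(u) = 4u^3 - 6u^2 - 2u.
The coefficient of u is -2.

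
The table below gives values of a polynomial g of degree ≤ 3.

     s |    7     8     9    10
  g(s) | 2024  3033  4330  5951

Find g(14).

16395

Using the Lagrange interpolation formula with nodes 7, 8, 9, 10:
  L_0(s) = (s - 8)(s - 9)(s - 10) / -6
  L_1(s) = (s - 7)(s - 9)(s - 10) / 2
  L_2(s) = (s - 7)(s - 8)(s - 10) / -2
  L_3(s) = (s - 7)(s - 8)(s - 9) / 6
Then g(s) = 2024·L_0(s) + 3033·L_1(s) + 4330·L_2(s) + 5951·L_3(s).
Expanding and collecting terms gives g(s) = 6s^3 - 5s + 1.
Evaluating at s = 14: g(14) = 16395.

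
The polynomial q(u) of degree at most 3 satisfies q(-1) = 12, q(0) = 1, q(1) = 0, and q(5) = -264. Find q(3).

Write q(u) = au^3 + bu^2 + cu + d. Substituting each data point gives a linear system:
  -a + b - c + d = 12
  d = 1
  a + b + c + d = 0
  125a + 25b + 5c + d = -264
Solving the system yields a = -3, b = 5, c = -3, d = 1.
So q(u) = -3u^3 + 5u^2 - 3u + 1.
Then q(3) = -44.

-44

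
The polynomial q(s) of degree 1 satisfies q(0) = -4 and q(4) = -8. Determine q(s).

Write q(s) = as + b. Substituting each data point gives a linear system:
  b = -4
  4a + b = -8
Solving the system yields a = -1, b = -4.
So q(s) = -s - 4.
Check: q(0) = -4. ✓

q(s) = -s - 4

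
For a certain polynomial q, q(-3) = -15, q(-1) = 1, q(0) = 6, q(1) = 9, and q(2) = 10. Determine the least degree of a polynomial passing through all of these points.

Divided differences on the nodes -3, -1, 0, 1, 2:
  order 0: -15  1  6  9  10
  order 1: 8  5  3  1
  order 2: -1  -1  -1
  order 3: 0  0
  order 4: 0
The order-2 divided differences are all -1 (nonzero) and every higher order vanishes, so the data lies on a polynomial of degree exactly 2.

2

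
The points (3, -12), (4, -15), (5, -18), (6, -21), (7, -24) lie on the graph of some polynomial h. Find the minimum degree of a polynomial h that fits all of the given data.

Forward differences of the values at n = 3, 4, 5, 6, 7:
  h  : -12  -15  -18  -21  -24
  Δ  : -3  -3  -3  -3
  Δ^2: 0  0  0
  Δ^3: 0  0
  Δ^4: 0
The first differences are constant (-3) and nonzero, while all higher differences vanish, so the minimal degree is 1.

1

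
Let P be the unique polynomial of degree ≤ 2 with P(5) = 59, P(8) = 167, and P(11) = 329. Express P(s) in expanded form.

P(s) = 3s^2 - 3s - 1

Write P(s) = as^2 + bs + c. Substituting each data point gives a linear system:
  25a + 5b + c = 59
  64a + 8b + c = 167
  121a + 11b + c = 329
Solving the system yields a = 3, b = -3, c = -1.
So P(s) = 3s^2 - 3s - 1.
Check: P(8) = 167. ✓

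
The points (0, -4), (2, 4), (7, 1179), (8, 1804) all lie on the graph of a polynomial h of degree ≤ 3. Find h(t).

Using the Lagrange interpolation formula with nodes 0, 2, 7, 8:
  L_0(t) = (t - 2)(t - 7)(t - 8) / -112
  L_1(t) = t(t - 7)(t - 8) / 60
  L_2(t) = t(t - 2)(t - 8) / -35
  L_3(t) = t(t - 2)(t - 7) / 48
Then h(t) = -4·L_0(t) + 4·L_1(t) + 1179·L_2(t) + 1804·L_3(t).
Expanding and collecting terms gives h(t) = 4t^3 - 3t^2 - 6t - 4.
Check: h(2) = 4. ✓

h(t) = 4t^3 - 3t^2 - 6t - 4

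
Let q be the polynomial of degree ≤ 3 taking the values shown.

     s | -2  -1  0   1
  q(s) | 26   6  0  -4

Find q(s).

q(s) = -2s^3 + s^2 - 3s

Using the Lagrange interpolation formula with nodes -2, -1, 0, 1:
  L_0(s) = (s + 1)s(s - 1) / -6
  L_1(s) = (s + 2)s(s - 1) / 2
  L_2(s) = (s + 2)(s + 1)(s - 1) / -2
  L_3(s) = (s + 2)(s + 1)s / 6
Then q(s) = 26·L_0(s) + 6·L_1(s) + 0·L_2(s) - 4·L_3(s).
Expanding and collecting terms gives q(s) = -2s^3 + s^2 - 3s.
Check: q(0) = 0. ✓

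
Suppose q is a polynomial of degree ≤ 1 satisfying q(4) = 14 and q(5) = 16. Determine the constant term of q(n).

6

Write q(n) = an + b. Substituting each data point gives a linear system:
  4a + b = 14
  5a + b = 16
Solving the system yields a = 2, b = 6.
So q(n) = 2n + 6.
The constant term is 6.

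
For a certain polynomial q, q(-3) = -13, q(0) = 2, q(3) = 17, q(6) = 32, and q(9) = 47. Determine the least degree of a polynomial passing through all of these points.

Forward differences of the values at t = -3, 0, 3, 6, 9:
  q  : -13  2  17  32  47
  Δ  : 15  15  15  15
  Δ^2: 0  0  0
  Δ^3: 0  0
  Δ^4: 0
The first differences are constant (15) and nonzero, while all higher differences vanish, so the minimal degree is 1.

1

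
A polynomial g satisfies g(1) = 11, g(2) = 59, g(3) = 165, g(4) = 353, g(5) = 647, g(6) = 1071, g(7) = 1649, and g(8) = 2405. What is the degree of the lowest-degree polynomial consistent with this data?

Forward differences of the values at n = 1, 2, 3, 4, 5, 6, 7, 8:
  g  : 11  59  165  353  647  1071  1649  2405
  Δ  : 48  106  188  294  424  578  756
  Δ^2: 58  82  106  130  154  178
  Δ^3: 24  24  24  24  24
  Δ^4: 0  0  0  0
  Δ^5: 0  0  0
  Δ^6: 0  0
  Δ^7: 0
The third differences are constant (24) and nonzero, while all higher differences vanish, so the minimal degree is 3.

3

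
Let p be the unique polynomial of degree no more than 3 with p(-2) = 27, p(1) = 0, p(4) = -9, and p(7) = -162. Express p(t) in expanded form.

Write p(t) = at^3 + bt^2 + ct + d. Substituting each data point gives a linear system:
  -8a + 4b - 2c + d = 27
  a + b + c + d = 0
  64a + 16b + 4c + d = -9
  343a + 49b + 7c + d = -162
Solving the system yields a = -1, b = 4, c = -2, d = -1.
So p(t) = -t³ + 4t² - 2t - 1.
Check: p(7) = -162. ✓

p(t) = -t^3 + 4t^2 - 2t - 1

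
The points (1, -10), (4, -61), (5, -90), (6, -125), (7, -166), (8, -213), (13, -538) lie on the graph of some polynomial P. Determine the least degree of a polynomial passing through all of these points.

Divided differences on the nodes 1, 4, 5, 6, 7, 8, 13:
  order 0: -10  -61  -90  -125  -166  -213  -538
  order 1: -17  -29  -35  -41  -47  -65
  order 2: -3  -3  -3  -3  -3
  order 3: 0  0  0  0
  order 4: 0  0  0
  order 5: 0  0
  order 6: 0
The order-2 divided differences are all -3 (nonzero) and every higher order vanishes, so the data lies on a polynomial of degree exactly 2.

2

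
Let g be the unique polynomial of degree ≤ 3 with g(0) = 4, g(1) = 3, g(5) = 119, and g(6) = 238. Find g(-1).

Using the Lagrange interpolation formula with nodes 0, 1, 5, 6:
  L_0(t) = (t - 1)(t - 5)(t - 6) / -30
  L_1(t) = t(t - 5)(t - 6) / 20
  L_2(t) = t(t - 1)(t - 6) / -20
  L_3(t) = t(t - 1)(t - 5) / 30
Then g(t) = 4·L_0(t) + 3·L_1(t) + 119·L_2(t) + 238·L_3(t).
Expanding and collecting terms gives g(t) = 2t^3 - 6t^2 + 3t + 4.
Evaluating at t = -1: g(-1) = -7.

-7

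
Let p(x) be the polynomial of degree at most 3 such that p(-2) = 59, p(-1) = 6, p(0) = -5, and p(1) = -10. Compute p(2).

-45

Using the Lagrange interpolation formula with nodes -2, -1, 0, 1:
  L_0(x) = (x + 1)x(x - 1) / -6
  L_1(x) = (x + 2)x(x - 1) / 2
  L_2(x) = (x + 2)(x + 1)(x - 1) / -2
  L_3(x) = (x + 2)(x + 1)x / 6
Then p(x) = 59·L_0(x) + 6·L_1(x) - 5·L_2(x) - 10·L_3(x).
Expanding and collecting terms gives p(x) = -6x³ + 3x² - 2x - 5.
Evaluating at x = 2: p(2) = -45.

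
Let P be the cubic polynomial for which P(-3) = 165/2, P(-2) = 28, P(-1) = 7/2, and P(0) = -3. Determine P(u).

Write P(u) = au^3 + bu^2 + cu + d. Substituting each data point gives a linear system:
  -27a + 9b - 3c + d = 165/2
  -8a + 4b - 2c + d = 28
  -a + b - c + d = 7/2
  d = -3
Solving the system yields a = -2, b = 3, c = -3/2, d = -3.
So P(u) = -2u^3 + 3u^2 - (3/2)u - 3.
Check: P(-1) = 7/2. ✓

P(u) = -2u^3 + 3u^2 - (3/2)u - 3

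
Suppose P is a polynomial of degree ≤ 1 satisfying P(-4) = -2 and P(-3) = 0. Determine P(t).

P(t) = 2t + 6

Using the Lagrange interpolation formula with nodes -4, -3:
  L_0(t) = (t + 3) / -1
  L_1(t) = (t + 4) / 1
Then P(t) = -2·L_0(t) + 0·L_1(t).
Expanding and collecting terms gives P(t) = 2t + 6.
Check: P(-4) = -2. ✓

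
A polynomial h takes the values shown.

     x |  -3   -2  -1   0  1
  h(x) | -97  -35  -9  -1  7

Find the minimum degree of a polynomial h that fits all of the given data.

3

Forward differences of the values at x = -3, -2, -1, 0, 1:
  h  : -97  -35  -9  -1  7
  Δ  : 62  26  8  8
  Δ^2: -36  -18  0
  Δ^3: 18  18
  Δ^4: 0
The third differences are constant (18) and nonzero, while all higher differences vanish, so the minimal degree is 3.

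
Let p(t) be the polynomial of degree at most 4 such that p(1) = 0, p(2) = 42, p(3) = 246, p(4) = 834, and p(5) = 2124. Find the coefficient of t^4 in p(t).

Write p(t) = at^4 + bt^3 + ct^2 + dt + e. Substituting each data point gives a linear system:
  a + b + c + d + e = 0
  16a + 8b + 4c + 2d + e = 42
  81a + 27b + 9c + 3d + e = 246
  256a + 64b + 16c + 4d + e = 834
  625a + 125b + 25c + 5d + e = 2124
Solving the system yields a = 4, b = -3, c = -1, d = 6, e = -6.
So p(t) = 4t^4 - 3t^3 - t^2 + 6t - 6.
The leading coefficient is 4.

4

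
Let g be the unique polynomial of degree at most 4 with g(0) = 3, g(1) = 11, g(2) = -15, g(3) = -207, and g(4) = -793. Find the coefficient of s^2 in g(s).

5

Write g(s) = as^4 + bs^3 + cs^2 + ds + e. Substituting each data point gives a linear system:
  e = 3
  a + b + c + d + e = 11
  16a + 8b + 4c + 2d + e = -15
  81a + 27b + 9c + 3d + e = -207
  256a + 64b + 16c + 4d + e = -793
Solving the system yields a = -4, b = 2, c = 5, d = 5, e = 3.
So g(s) = -4s⁴ + 2s³ + 5s² + 5s + 3.
The coefficient of s^2 is 5.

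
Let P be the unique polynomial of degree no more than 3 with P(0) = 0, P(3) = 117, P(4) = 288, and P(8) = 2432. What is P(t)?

P(t) = 5t^3 - 2t^2

Using the Lagrange interpolation formula with nodes 0, 3, 4, 8:
  L_0(t) = (t - 3)(t - 4)(t - 8) / -96
  L_1(t) = t(t - 4)(t - 8) / 15
  L_2(t) = t(t - 3)(t - 8) / -16
  L_3(t) = t(t - 3)(t - 4) / 160
Then P(t) = 0·L_0(t) + 117·L_1(t) + 288·L_2(t) + 2432·L_3(t).
Expanding and collecting terms gives P(t) = 5t^3 - 2t^2.
Check: P(8) = 2432. ✓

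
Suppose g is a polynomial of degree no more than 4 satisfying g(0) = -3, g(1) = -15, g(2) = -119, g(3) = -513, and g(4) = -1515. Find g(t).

g(t) = -5t^4 - 3t^3 - 2t^2 - 2t - 3

Write g(t) = at^4 + bt^3 + ct^2 + dt + e. Substituting each data point gives a linear system:
  e = -3
  a + b + c + d + e = -15
  16a + 8b + 4c + 2d + e = -119
  81a + 27b + 9c + 3d + e = -513
  256a + 64b + 16c + 4d + e = -1515
Solving the system yields a = -5, b = -3, c = -2, d = -2, e = -3.
So g(t) = -5t^4 - 3t^3 - 2t^2 - 2t - 3.
Check: g(0) = -3. ✓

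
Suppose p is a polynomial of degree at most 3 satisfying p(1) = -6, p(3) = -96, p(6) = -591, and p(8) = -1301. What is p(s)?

Write p(s) = as^3 + bs^2 + cs + d. Substituting each data point gives a linear system:
  a + b + c + d = -6
  27a + 9b + 3c + d = -96
  216a + 36b + 6c + d = -591
  512a + 64b + 8c + d = -1301
Solving the system yields a = -2, b = -4, c = -3, d = 3.
So p(s) = -2s^3 - 4s^2 - 3s + 3.
Check: p(8) = -1301. ✓

p(s) = -2s^3 - 4s^2 - 3s + 3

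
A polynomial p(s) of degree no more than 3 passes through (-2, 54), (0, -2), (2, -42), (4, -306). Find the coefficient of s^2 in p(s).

Write p(s) = as^3 + bs^2 + cs + d. Substituting each data point gives a linear system:
  -8a + 4b - 2c + d = 54
  d = -2
  8a + 4b + 2c + d = -42
  64a + 16b + 4c + d = -306
Solving the system yields a = -5, b = 2, c = -4, d = -2.
So p(s) = -5s³ + 2s² - 4s - 2.
The coefficient of s^2 is 2.

2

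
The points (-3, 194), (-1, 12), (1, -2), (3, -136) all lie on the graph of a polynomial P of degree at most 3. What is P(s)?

Using the Lagrange interpolation formula with nodes -3, -1, 1, 3:
  L_0(s) = (s + 1)(s - 1)(s - 3) / -48
  L_1(s) = (s + 3)(s - 1)(s - 3) / 16
  L_2(s) = (s + 3)(s + 1)(s - 3) / -16
  L_3(s) = (s + 3)(s + 1)(s - 1) / 48
Then P(s) = 194·L_0(s) + 12·L_1(s) - 2·L_2(s) - 136·L_3(s).
Expanding and collecting terms gives P(s) = -6s^3 + 3s^2 - s + 2.
Check: P(3) = -136. ✓

P(s) = -6s^3 + 3s^2 - s + 2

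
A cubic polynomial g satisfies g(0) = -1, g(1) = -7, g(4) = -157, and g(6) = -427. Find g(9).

Write g(t) = at^3 + bt^2 + ct + d. Substituting each data point gives a linear system:
  d = -1
  a + b + c + d = -7
  64a + 16b + 4c + d = -157
  216a + 36b + 6c + d = -427
Solving the system yields a = -1, b = -6, c = 1, d = -1.
So g(t) = -t^3 - 6t^2 + t - 1.
Then g(9) = -1207.

-1207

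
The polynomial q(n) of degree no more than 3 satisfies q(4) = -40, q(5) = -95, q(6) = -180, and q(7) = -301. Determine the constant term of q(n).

Write q(n) = an^3 + bn^2 + cn + d. Substituting each data point gives a linear system:
  64a + 16b + 4c + d = -40
  125a + 25b + 5c + d = -95
  216a + 36b + 6c + d = -180
  343a + 49b + 7c + d = -301
Solving the system yields a = -1, b = 0, c = 6, d = 0.
So q(n) = -n^3 + 6n.
The constant term is 0.

0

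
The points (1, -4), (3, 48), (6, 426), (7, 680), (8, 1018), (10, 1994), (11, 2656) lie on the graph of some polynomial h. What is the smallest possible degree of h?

Divided differences on the nodes 1, 3, 6, 7, 8, 10, 11:
  order 0: -4  48  426  680  1018  1994  2656
  order 1: 26  126  254  338  488  662
  order 2: 20  32  42  50  58
  order 3: 2  2  2  2
  order 4: 0  0  0
  order 5: 0  0
  order 6: 0
The order-3 divided differences are all 2 (nonzero) and every higher order vanishes, so the data lies on a polynomial of degree exactly 3.

3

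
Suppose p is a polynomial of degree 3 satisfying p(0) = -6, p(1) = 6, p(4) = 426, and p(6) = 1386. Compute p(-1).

-14

Write p(t) = at^3 + bt^2 + ct + d. Substituting each data point gives a linear system:
  d = -6
  a + b + c + d = 6
  64a + 16b + 4c + d = 426
  216a + 36b + 6c + d = 1386
Solving the system yields a = 6, b = 2, c = 4, d = -6.
So p(t) = 6t³ + 2t² + 4t - 6.
Then p(-1) = -14.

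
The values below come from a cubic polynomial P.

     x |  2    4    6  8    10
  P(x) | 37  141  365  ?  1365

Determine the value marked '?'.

The 4 known points determine the degree-3 polynomial uniquely.
Write P(x) = ax^3 + bx^2 + cx + d. Substituting each data point gives a linear system:
  8a + 4b + 2c + d = 37
  64a + 16b + 4c + d = 141
  216a + 36b + 6c + d = 365
  1000a + 100b + 10c + d = 1365
Solving the system yields a = 1, b = 3, c = 6, d = 5.
So P(x) = x^3 + 3x^2 + 6x + 5.
Then P(8) = 757.

757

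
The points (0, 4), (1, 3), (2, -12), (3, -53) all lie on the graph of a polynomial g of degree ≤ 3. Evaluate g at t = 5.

-261

Write g(t) = at^3 + bt^2 + ct + d. Substituting each data point gives a linear system:
  d = 4
  a + b + c + d = 3
  8a + 4b + 2c + d = -12
  27a + 9b + 3c + d = -53
Solving the system yields a = -2, b = -1, c = 2, d = 4.
So g(t) = -2t³ - t² + 2t + 4.
Then g(5) = -261.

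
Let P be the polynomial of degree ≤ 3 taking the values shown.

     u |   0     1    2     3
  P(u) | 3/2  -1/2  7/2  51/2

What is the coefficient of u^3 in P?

Write P(u) = au^3 + bu^2 + cu + d. Substituting each data point gives a linear system:
  d = 3/2
  a + b + c + d = -1/2
  8a + 4b + 2c + d = 7/2
  27a + 9b + 3c + d = 51/2
Solving the system yields a = 2, b = -3, c = -1, d = 3/2.
So P(u) = 2u^3 - 3u^2 - u + 3/2.
The leading coefficient is 2.

2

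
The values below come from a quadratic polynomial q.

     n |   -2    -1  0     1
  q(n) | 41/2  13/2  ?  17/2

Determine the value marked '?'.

5/2

The 3 known points determine the degree-2 polynomial uniquely.
Write q(n) = an^2 + bn + c. Substituting each data point gives a linear system:
  4a - 2b + c = 41/2
  a - b + c = 13/2
  a + b + c = 17/2
Solving the system yields a = 5, b = 1, c = 5/2.
So q(n) = 5n² + n + 5/2.
Then q(0) = 5/2.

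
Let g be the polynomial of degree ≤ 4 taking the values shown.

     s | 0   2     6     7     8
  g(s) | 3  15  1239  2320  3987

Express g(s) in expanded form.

Write g(s) = as^4 + bs^3 + cs^2 + ds + e. Substituting each data point gives a linear system:
  e = 3
  16a + 8b + 4c + 2d + e = 15
  1296a + 216b + 36c + 6d + e = 1239
  2401a + 343b + 49c + 7d + e = 2320
  4096a + 512b + 64c + 8d + e = 3987
Solving the system yields a = 1, b = 0, c = -2, d = 2, e = 3.
So g(s) = s⁴ - 2s² + 2s + 3.
Check: g(8) = 3987. ✓

g(s) = s^4 - 2s^2 + 2s + 3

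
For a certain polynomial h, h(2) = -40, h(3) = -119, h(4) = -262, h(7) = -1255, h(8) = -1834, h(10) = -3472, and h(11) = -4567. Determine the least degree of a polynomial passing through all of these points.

Divided differences on the nodes 2, 3, 4, 7, 8, 10, 11:
  order 0: -40  -119  -262  -1255  -1834  -3472  -4567
  order 1: -79  -143  -331  -579  -819  -1095
  order 2: -32  -47  -62  -80  -92
  order 3: -3  -3  -3  -3
  order 4: 0  0  0
  order 5: 0  0
  order 6: 0
The order-3 divided differences are all -3 (nonzero) and every higher order vanishes, so the data lies on a polynomial of degree exactly 3.

3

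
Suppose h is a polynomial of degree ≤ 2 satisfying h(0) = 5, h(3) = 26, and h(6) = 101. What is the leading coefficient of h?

3

Write h(t) = at^2 + bt + c. Substituting each data point gives a linear system:
  c = 5
  9a + 3b + c = 26
  36a + 6b + c = 101
Solving the system yields a = 3, b = -2, c = 5.
So h(t) = 3t^2 - 2t + 5.
The leading coefficient is 3.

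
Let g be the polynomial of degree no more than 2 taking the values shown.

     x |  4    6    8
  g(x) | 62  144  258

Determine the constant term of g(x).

Write g(x) = ax^2 + bx + c. Substituting each data point gives a linear system:
  16a + 4b + c = 62
  36a + 6b + c = 144
  64a + 8b + c = 258
Solving the system yields a = 4, b = 1, c = -6.
So g(x) = 4x² + x - 6.
The constant term is -6.

-6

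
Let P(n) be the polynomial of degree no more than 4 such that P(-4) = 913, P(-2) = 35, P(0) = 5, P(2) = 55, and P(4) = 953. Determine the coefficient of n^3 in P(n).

0

Write P(n) = an^4 + bn^3 + cn^2 + dn + e. Substituting each data point gives a linear system:
  256a - 64b + 16c - 4d + e = 913
  16a - 8b + 4c - 2d + e = 35
  e = 5
  16a + 8b + 4c + 2d + e = 55
  256a + 64b + 16c + 4d + e = 953
Solving the system yields a = 4, b = 0, c = -6, d = 5, e = 5.
So P(n) = 4n^4 - 6n^2 + 5n + 5.
The coefficient of n^3 is 0.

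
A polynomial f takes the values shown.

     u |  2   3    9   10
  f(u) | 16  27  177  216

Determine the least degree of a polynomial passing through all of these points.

Divided differences on the nodes 2, 3, 9, 10:
  order 0: 16  27  177  216
  order 1: 11  25  39
  order 2: 2  2
  order 3: 0
The order-2 divided differences are all 2 (nonzero) and every higher order vanishes, so the data lies on a polynomial of degree exactly 2.

2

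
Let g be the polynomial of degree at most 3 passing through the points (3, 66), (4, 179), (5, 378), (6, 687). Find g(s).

Write g(s) = as^3 + bs^2 + cs + d. Substituting each data point gives a linear system:
  27a + 9b + 3c + d = 66
  64a + 16b + 4c + d = 179
  125a + 25b + 5c + d = 378
  216a + 36b + 6c + d = 687
Solving the system yields a = 4, b = -5, c = 0, d = 3.
So g(s) = 4s³ - 5s² + 3.
Check: g(5) = 378. ✓

g(s) = 4s^3 - 5s^2 + 3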